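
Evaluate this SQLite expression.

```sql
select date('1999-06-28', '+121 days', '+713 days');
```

2001-10-09

Applying '+121 days' to 1999-06-28: counting 121 days forward gives 1999-10-27.
Applying '+713 days' to 1999-10-27: counting 713 days forward gives 2001-10-09.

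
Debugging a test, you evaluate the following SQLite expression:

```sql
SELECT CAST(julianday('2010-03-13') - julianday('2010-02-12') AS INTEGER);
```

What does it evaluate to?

16 days remain in February 2010 after the 12th (28 − 12).
Then 13 days into March 2010.
Total: 16 + 13 = 29.

29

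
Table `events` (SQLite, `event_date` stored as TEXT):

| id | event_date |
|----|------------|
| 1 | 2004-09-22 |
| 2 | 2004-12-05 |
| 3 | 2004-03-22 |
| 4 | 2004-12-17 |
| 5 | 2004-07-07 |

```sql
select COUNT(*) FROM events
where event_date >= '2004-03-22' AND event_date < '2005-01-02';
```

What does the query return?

5

Rows in [2004-03-22, 2005-01-02): 2004-09-22, 2004-12-05, 2004-03-22, 2004-12-17, 2004-07-07 → 5 rows.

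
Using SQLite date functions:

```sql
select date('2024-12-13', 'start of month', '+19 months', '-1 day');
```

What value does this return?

2026-06-30

`start of month` rewinds 2024-12-13 to 2024-12-01.
Adding +19 months to 2024-12-01 gives 2026-07-01.
Going back 1 day from 2026-07-01 reaches 2026-06-30 (last day of June, 30 days).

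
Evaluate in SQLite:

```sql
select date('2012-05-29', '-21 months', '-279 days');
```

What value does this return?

2009-11-23

Adding -21 months to 2012-05-29 gives 2010-08-29.
Applying '-279 days' to 2010-08-29: counting 279 days back gives 2009-11-23.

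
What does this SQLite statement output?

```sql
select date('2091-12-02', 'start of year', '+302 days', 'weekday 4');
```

2091-11-01

`start of year` rewinds 2091-12-02 to 2091-01-01.
Applying '+302 days' to 2091-01-01: counting 302 days forward gives 2091-10-30.
`weekday 4` advances to the next Thursday; 2091-10-30 is a Tuesday, so it moves forward to 2091-11-01.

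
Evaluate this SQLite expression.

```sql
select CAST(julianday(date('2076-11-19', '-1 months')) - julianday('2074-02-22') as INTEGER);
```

Adding -1 month to 2076-11-19 gives 2076-10-19.
6 days remain in February 2074 after the 22nd (28 − 22).
Full months from March 2074 through September 2076 contribute their day counts.
Then 19 days into October 2076.
Total: 6 + 31 + 30 + 31 + 30 + 31 + 31 + 30 + 31 + 30 + 31 + 31 + 28 + 31 + 30 + 31 + 30 + 31 + 31 + 30 + 31 + 30 + 31 + 31 + 29 + 31 + 30 + 31 + 30 + 31 + 31 + 30 + 19 = 970.

970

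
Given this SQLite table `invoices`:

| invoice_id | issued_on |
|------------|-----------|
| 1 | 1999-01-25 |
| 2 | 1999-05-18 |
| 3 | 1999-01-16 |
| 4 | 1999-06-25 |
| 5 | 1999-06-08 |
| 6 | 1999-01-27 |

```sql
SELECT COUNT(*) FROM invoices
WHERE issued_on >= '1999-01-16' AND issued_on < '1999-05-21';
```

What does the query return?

Rows in [1999-01-16, 1999-05-21): 1999-01-25, 1999-05-18, 1999-01-16, 1999-01-27 → 4 rows.

4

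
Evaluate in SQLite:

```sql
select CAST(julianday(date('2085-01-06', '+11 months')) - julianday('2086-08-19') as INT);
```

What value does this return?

Adding +11 months to 2085-01-06 gives 2085-12-06.
25 days remain in December 2085 after the 6th (31 − 6).
Full months from January 2086 through July 2086 contribute their day counts.
Then 19 days into August 2086.
Total: 25 + 31 + 28 + 31 + 30 + 31 + 30 + 31 + 19 = 256.
The subtraction is earlier − later, so the result is −256 → -256.

-256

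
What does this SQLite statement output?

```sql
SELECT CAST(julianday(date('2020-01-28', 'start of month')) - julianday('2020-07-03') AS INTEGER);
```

`start of month` rewinds 2020-01-28 to 2020-01-01.
30 days remain in January 2020 after the 1st (31 − 1).
February 2020: 29 days (leap year).
March 2020: 31 days.
April 2020: 30 days.
May 2020: 31 days.
June 2020: 30 days.
Then 3 days into July 2020.
Total: 30 + 29 + 31 + 30 + 31 + 30 + 3 = 184.
The subtraction is earlier − later, so the result is −184 → -184.

-184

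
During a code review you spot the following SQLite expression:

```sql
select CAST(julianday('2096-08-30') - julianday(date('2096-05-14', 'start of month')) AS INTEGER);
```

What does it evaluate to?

121

`start of month` rewinds 2096-05-14 to 2096-05-01.
30 days remain in May 2096 after the 1st (31 − 1).
June 2096: 30 days.
July 2096: 31 days.
Then 30 days into August 2096.
Total: 30 + 30 + 31 + 30 = 121.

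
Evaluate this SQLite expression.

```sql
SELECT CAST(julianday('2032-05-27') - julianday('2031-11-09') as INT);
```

200

21 days remain in November 2031 after the 9th (30 − 9).
December 2031: 31 days.
January 2032: 31 days.
February 2032: 29 days (leap year).
March 2032: 31 days.
April 2032: 30 days.
Then 27 days into May 2032.
Total: 21 + 31 + 31 + 29 + 31 + 30 + 27 = 200.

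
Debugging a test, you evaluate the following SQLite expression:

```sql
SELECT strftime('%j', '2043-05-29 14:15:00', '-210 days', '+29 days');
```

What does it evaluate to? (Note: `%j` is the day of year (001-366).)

First apply '-210 days', '+29 days': 2043-05-29 14:15:00 → 2042-11-29 14:15:00.
Day-of-year for 2042-11-29: days since 2042-01-01 inclusive = 333, zero-padded to 333.

333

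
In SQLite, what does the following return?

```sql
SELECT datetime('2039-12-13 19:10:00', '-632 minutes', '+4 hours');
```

2039-12-13 12:38:00

632 minutes = 10h 32m; -632 minutes from 2039-12-13 19:10:00 is 2039-12-13 08:38:00.
+4 hours from 2039-12-13 08:38:00 is 2039-12-13 12:38:00.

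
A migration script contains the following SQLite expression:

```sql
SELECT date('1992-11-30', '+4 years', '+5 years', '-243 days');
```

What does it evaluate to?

2001-04-01

Adding +4 years to 1992-11-30 gives 1996-11-30.
Adding +5 years to 1996-11-30 gives 2001-11-30.
Applying '-243 days' to 2001-11-30: counting 243 days back gives 2001-04-01.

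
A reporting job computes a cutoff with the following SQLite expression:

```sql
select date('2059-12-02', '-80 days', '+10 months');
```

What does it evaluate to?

Applying '-80 days' to 2059-12-02: counting 80 days back gives 2059-09-13.
Adding +10 months to 2059-09-13 gives 2060-07-13.

2060-07-13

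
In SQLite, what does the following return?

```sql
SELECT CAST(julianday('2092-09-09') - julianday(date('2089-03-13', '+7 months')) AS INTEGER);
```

1062

Adding +7 months to 2089-03-13 gives 2089-10-13.
18 days remain in October 2089 after the 13th (31 − 13).
Full months from November 2089 through August 2092 contribute their day counts.
Then 9 days into September 2092.
Total: 18 + 30 + 31 + 31 + 28 + 31 + 30 + 31 + 30 + 31 + 31 + 30 + 31 + 30 + 31 + 31 + 28 + 31 + 30 + 31 + 30 + 31 + 31 + 30 + 31 + 30 + 31 + 31 + 29 + 31 + 30 + 31 + 30 + 31 + 31 + 9 = 1062.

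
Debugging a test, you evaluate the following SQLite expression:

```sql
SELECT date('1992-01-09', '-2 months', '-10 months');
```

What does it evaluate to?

1991-01-09

Adding -2 months to 1992-01-09 gives 1991-11-09.
Adding -10 months to 1991-11-09 gives 1991-01-09.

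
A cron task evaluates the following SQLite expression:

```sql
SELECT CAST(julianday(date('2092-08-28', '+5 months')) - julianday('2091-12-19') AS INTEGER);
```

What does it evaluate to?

Adding +5 months to 2092-08-28 gives 2093-01-28.
12 days remain in December 2091 after the 19th (31 − 19).
Full months from January 2092 through December 2092 contribute their day counts.
Then 28 days into January 2093.
Total: 12 + 31 + 29 + 31 + 30 + 31 + 30 + 31 + 31 + 30 + 31 + 30 + 31 + 28 = 406.

406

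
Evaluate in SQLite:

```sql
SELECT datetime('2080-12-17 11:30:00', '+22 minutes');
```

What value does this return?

2080-12-17 11:52:00

+22 minutes from 2080-12-17 11:30:00 is 2080-12-17 11:52:00.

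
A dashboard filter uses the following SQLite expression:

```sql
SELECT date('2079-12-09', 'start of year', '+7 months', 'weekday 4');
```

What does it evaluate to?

`start of year` rewinds 2079-12-09 to 2079-01-01.
Adding +7 months to 2079-01-01 gives 2079-08-01.
`weekday 4` advances to the next Thursday; 2079-08-01 is a Tuesday, so it moves forward to 2079-08-03.

2079-08-03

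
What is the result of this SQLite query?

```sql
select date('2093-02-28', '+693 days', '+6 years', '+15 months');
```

2102-04-22

Applying '+693 days' to 2093-02-28: counting 693 days forward gives 2095-01-22.
Adding +6 years to 2095-01-22 gives 2101-01-22.
Adding +15 months to 2101-01-22 gives 2102-04-22.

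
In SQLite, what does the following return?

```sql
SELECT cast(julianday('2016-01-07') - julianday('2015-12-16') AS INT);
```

15 days remain in December 2015 after the 16th (31 − 16).
Then 7 days into January 2016.
Total: 15 + 7 = 22.

22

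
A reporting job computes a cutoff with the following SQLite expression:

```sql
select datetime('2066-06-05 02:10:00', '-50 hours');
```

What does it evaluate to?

2066-06-03 00:10:00

-50 hours from 2066-06-05 02:10:00 is 2066-06-03 00:10:00 (crosses midnight).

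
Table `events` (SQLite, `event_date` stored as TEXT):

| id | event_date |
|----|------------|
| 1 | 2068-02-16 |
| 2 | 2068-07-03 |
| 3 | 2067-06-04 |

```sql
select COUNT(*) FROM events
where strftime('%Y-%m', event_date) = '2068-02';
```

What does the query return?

1

Rows with year-month 2068-02: 2068-02-16 → 1.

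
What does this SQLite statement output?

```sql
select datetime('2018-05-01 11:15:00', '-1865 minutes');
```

1865 minutes = 31h 5m; -1865 minutes from 2018-05-01 11:15:00 is 2018-04-30 04:10:00 (crosses midnight).

2018-04-30 04:10:00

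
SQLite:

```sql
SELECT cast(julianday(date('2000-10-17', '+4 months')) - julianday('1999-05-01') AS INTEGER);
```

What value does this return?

Adding +4 months to 2000-10-17 gives 2001-02-17.
30 days remain in May 1999 after the 1st (31 − 1).
Full months from June 1999 through January 2001 contribute their day counts.
Then 17 days into February 2001.
Total: 30 + 30 + 31 + 31 + 30 + 31 + 30 + 31 + 31 + 29 + 31 + 30 + 31 + 30 + 31 + 31 + 30 + 31 + 30 + 31 + 31 + 17 = 658.

658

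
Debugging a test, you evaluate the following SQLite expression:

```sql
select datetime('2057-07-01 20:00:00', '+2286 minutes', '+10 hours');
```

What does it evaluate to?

2286 minutes = 38h 6m; +2286 minutes from 2057-07-01 20:00:00 is 2057-07-03 10:06:00 (crosses midnight).
+10 hours from 2057-07-03 10:06:00 is 2057-07-03 20:06:00.

2057-07-03 20:06:00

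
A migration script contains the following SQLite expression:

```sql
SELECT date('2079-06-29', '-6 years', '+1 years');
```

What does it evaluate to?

2074-06-29

Adding -6 years to 2079-06-29 gives 2073-06-29.
Adding +1 year to 2073-06-29 gives 2074-06-29.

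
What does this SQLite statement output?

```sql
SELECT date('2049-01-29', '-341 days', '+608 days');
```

2049-10-23

Applying '-341 days' to 2049-01-29: counting 341 days back gives 2048-02-23.
Applying '+608 days' to 2048-02-23: counting 608 days forward gives 2049-10-23.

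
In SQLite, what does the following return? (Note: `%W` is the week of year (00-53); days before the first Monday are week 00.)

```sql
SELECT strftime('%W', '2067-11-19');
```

2067-11-19 is a Saturday. SQLite's %W counts Mondays since the year started; the result is 46.

46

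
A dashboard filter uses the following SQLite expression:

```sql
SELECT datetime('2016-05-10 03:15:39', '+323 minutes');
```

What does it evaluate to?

323 minutes = 5h 23m; +323 minutes from 2016-05-10 03:15:39 is 2016-05-10 08:38:39.

2016-05-10 08:38:39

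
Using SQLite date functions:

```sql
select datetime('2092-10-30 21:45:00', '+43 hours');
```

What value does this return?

2092-11-01 16:45:00

+43 hours from 2092-10-30 21:45:00 is 2092-11-01 16:45:00 (crosses midnight).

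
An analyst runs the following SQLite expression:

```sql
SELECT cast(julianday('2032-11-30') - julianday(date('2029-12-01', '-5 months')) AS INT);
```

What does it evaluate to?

1248

Adding -5 months to 2029-12-01 gives 2029-07-01.
30 days remain in July 2029 after the 1st (31 − 1).
Full months from August 2029 through October 2032 contribute their day counts.
Then 30 days into November 2032.
Total: 30 + 31 + 30 + 31 + 30 + 31 + 31 + 28 + 31 + 30 + 31 + 30 + 31 + 31 + 30 + 31 + 30 + 31 + 31 + 28 + 31 + 30 + 31 + 30 + 31 + 31 + 30 + 31 + 30 + 31 + 31 + 29 + 31 + 30 + 31 + 30 + 31 + 31 + 30 + 31 + 30 = 1248.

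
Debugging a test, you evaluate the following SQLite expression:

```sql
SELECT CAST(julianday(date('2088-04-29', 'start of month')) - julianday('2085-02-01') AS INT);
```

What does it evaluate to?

1155

`start of month` rewinds 2088-04-29 to 2088-04-01.
27 days remain in February 2085 after the 1st (28 − 1).
Full months from March 2085 through March 2088 contribute their day counts.
Then 1 day into April 2088.
Total: 27 + 31 + 30 + 31 + 30 + 31 + 31 + 30 + 31 + 30 + 31 + 31 + 28 + 31 + 30 + 31 + 30 + 31 + 31 + 30 + 31 + 30 + 31 + 31 + 28 + 31 + 30 + 31 + 30 + 31 + 31 + 30 + 31 + 30 + 31 + 31 + 29 + 31 + 1 = 1155.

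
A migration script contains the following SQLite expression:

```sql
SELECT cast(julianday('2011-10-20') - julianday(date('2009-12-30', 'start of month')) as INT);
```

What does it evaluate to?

`start of month` rewinds 2009-12-30 to 2009-12-01.
30 days remain in December 2009 after the 1st (31 − 1).
Full months from January 2010 through September 2011 contribute their day counts.
Then 20 days into October 2011.
Total: 30 + 31 + 28 + 31 + 30 + 31 + 30 + 31 + 31 + 30 + 31 + 30 + 31 + 31 + 28 + 31 + 30 + 31 + 30 + 31 + 31 + 30 + 20 = 688.

688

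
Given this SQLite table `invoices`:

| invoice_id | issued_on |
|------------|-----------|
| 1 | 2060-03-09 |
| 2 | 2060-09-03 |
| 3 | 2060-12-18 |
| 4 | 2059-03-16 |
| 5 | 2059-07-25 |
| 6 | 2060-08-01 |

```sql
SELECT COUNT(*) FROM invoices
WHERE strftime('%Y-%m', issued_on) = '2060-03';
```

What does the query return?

1

Rows with year-month 2060-03: 2060-03-09 → 1.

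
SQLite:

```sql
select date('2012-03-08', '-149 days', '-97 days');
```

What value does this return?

Applying '-149 days' to 2012-03-08: counting 149 days back gives 2011-10-11.
Applying '-97 days' to 2011-10-11: counting 97 days back gives 2011-07-06.

2011-07-06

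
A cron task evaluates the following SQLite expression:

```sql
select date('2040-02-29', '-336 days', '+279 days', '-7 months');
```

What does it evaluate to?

Applying '-336 days' to 2040-02-29: counting 336 days back gives 2039-03-30.
Applying '+279 days' to 2039-03-30: counting 279 days forward gives 2040-01-03.
Adding -7 months to 2040-01-03 gives 2039-06-03.

2039-06-03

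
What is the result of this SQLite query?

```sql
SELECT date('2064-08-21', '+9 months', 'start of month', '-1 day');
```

2065-04-30

Adding +9 months to 2064-08-21 gives 2065-05-21.
`start of month` rewinds 2065-05-21 to 2065-05-01.
Going back 1 day from 2065-05-01 reaches 2065-04-30 (last day of April, 30 days).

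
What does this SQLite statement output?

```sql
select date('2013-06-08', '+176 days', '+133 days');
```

Applying '+176 days' to 2013-06-08: counting 176 days forward gives 2013-12-01.
Applying '+133 days' to 2013-12-01: counting 133 days forward gives 2014-04-13.

2014-04-13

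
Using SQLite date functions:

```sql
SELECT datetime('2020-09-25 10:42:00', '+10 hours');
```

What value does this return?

2020-09-25 20:42:00

+10 hours from 2020-09-25 10:42:00 is 2020-09-25 20:42:00.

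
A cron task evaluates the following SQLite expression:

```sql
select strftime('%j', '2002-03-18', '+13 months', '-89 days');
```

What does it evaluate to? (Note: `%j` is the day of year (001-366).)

019

First apply '+13 months', '-89 days': 2002-03-18 → 2003-01-19.
Day-of-year for 2003-01-19: days since 2003-01-01 inclusive = 19, zero-padded to 019.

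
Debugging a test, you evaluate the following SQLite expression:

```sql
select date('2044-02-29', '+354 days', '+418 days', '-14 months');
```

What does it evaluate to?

2045-02-11

Applying '+354 days' to 2044-02-29: counting 354 days forward gives 2045-02-17.
Applying '+418 days' to 2045-02-17: counting 418 days forward gives 2046-04-11.
Adding -14 months to 2046-04-11 gives 2045-02-11.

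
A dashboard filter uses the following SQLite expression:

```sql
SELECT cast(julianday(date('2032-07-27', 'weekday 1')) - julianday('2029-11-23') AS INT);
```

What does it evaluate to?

983

`weekday 1` advances to the next Monday; 2032-07-27 is a Tuesday, so it moves forward to 2032-08-02.
7 days remain in November 2029 after the 23rd (30 − 23).
Full months from December 2029 through July 2032 contribute their day counts.
Then 2 days into August 2032.
Total: 7 + 31 + 31 + 28 + 31 + 30 + 31 + 30 + 31 + 31 + 30 + 31 + 30 + 31 + 31 + 28 + 31 + 30 + 31 + 30 + 31 + 31 + 30 + 31 + 30 + 31 + 31 + 29 + 31 + 30 + 31 + 30 + 31 + 2 = 983.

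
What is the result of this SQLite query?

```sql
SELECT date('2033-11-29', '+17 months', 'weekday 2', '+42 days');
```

2035-06-12

Adding +17 months to 2033-11-29 gives 2035-04-29.
`weekday 2` advances to the next Tuesday; 2035-04-29 is a Sunday, so it moves forward to 2035-05-01.
Applying '+42 days' to 2035-05-01: counting 42 days forward gives 2035-06-12.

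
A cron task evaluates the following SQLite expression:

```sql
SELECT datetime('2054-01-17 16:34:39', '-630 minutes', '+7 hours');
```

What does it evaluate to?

630 minutes = 10h 30m; -630 minutes from 2054-01-17 16:34:39 is 2054-01-17 06:04:39.
+7 hours from 2054-01-17 06:04:39 is 2054-01-17 13:04:39.

2054-01-17 13:04:39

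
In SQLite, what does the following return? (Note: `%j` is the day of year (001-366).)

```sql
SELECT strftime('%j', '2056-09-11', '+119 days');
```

008

First apply '+119 days': 2056-09-11 → 2057-01-08.
Day-of-year for 2057-01-08: days since 2057-01-01 inclusive = 8, zero-padded to 008.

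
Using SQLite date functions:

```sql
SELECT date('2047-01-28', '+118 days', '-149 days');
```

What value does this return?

Applying '+118 days' to 2047-01-28: counting 118 days forward gives 2047-05-26.
Applying '-149 days' to 2047-05-26: counting 149 days back gives 2046-12-28.

2046-12-28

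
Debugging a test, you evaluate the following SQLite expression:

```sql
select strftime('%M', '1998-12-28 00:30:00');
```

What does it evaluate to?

30

`%M` extracts the 2-digit minute: 30.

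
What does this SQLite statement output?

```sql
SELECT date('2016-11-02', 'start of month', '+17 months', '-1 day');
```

2018-03-31

`start of month` rewinds 2016-11-02 to 2016-11-01.
Adding +17 months to 2016-11-01 gives 2018-04-01.
Going back 1 day from 2018-04-01 reaches 2018-03-31 (last day of March, 31 days).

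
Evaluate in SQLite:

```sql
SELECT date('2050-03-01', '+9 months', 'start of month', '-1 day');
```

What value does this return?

Adding +9 months to 2050-03-01 gives 2050-12-01.
`start of month` rewinds 2050-12-01 to 2050-12-01.
Going back 1 day from 2050-12-01 reaches 2050-11-30 (last day of November, 30 days).

2050-11-30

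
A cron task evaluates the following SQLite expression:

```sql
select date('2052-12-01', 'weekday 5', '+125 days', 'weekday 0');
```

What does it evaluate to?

2053-04-13

`weekday 5` advances to the next Friday; 2052-12-01 is a Sunday, so it moves forward to 2052-12-06.
Applying '+125 days' to 2052-12-06: counting 125 days forward gives 2053-04-10.
`weekday 0` advances to the next Sunday; 2053-04-10 is a Thursday, so it moves forward to 2053-04-13.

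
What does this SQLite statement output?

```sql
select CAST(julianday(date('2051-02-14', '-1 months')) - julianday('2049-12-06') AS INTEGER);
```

Adding -1 month to 2051-02-14 gives 2051-01-14.
25 days remain in December 2049 after the 6th (31 − 6).
Full months from January 2050 through December 2050 contribute their day counts.
Then 14 days into January 2051.
Total: 25 + 31 + 28 + 31 + 30 + 31 + 30 + 31 + 31 + 30 + 31 + 30 + 31 + 14 = 404.

404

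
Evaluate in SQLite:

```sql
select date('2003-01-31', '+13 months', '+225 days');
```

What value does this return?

Adding +13 months to 2003-01-31 targets 2004-02-31. February 2004 has only 29 days, so SQLite normalizes the 2-day overflow forward to 2004-03-02.
Applying '+225 days' to 2004-03-02: counting 225 days forward gives 2004-10-13.

2004-10-13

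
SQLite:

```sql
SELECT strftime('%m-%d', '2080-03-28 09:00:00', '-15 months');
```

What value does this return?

First apply '-15 months': 2080-03-28 09:00:00 → 2078-12-28 09:00:00.
`%m-%d` extracts the month-day: 12-28.

12-28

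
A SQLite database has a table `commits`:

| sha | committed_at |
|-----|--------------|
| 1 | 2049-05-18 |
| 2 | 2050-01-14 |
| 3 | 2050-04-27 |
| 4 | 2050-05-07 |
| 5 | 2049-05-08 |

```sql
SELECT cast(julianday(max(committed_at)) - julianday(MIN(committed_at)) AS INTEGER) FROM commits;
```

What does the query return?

MIN = 2049-05-08, MAX = 2050-05-07.
23 days remain in May 2049 after the 8th (31 − 8).
Full months from June 2049 through April 2050 contribute their day counts.
Then 7 days into May 2050.
Total: 23 + 30 + 31 + 31 + 30 + 31 + 30 + 31 + 31 + 28 + 31 + 30 + 7 = 364.

364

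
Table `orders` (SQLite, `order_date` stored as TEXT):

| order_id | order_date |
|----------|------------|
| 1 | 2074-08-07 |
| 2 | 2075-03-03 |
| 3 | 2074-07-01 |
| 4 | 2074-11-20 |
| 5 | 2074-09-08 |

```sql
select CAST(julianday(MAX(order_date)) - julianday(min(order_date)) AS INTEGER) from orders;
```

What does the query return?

245

MIN = 2074-07-01, MAX = 2075-03-03.
30 days remain in July 2074 after the 1st (31 − 1).
Full months from August 2074 through February 2075 contribute their day counts.
Then 3 days into March 2075.
Total: 30 + 31 + 30 + 31 + 30 + 31 + 31 + 28 + 3 = 245.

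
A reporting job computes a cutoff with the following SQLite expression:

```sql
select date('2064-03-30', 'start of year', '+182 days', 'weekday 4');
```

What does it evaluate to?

2064-07-03

`start of year` rewinds 2064-03-30 to 2064-01-01.
Applying '+182 days' to 2064-01-01: counting 182 days forward gives 2064-07-01.
`weekday 4` advances to the next Thursday; 2064-07-01 is a Tuesday, so it moves forward to 2064-07-03.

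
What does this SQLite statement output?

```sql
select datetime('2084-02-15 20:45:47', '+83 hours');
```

+83 hours from 2084-02-15 20:45:47 is 2084-02-19 07:45:47 (crosses midnight).

2084-02-19 07:45:47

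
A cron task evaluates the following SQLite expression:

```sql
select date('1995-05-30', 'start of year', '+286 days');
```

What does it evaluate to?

`start of year` rewinds 1995-05-30 to 1995-01-01.
Applying '+286 days' to 1995-01-01: counting 286 days forward gives 1995-10-14.

1995-10-14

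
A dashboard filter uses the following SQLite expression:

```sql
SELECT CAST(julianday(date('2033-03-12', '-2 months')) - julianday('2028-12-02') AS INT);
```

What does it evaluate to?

1502

Adding -2 months to 2033-03-12 gives 2033-01-12.
29 days remain in December 2028 after the 2nd (31 − 2).
Full months from January 2029 through December 2032 contribute their day counts.
Then 12 days into January 2033.
Total: 29 + 31 + 28 + 31 + 30 + 31 + 30 + 31 + 31 + 30 + 31 + 30 + 31 + 31 + 28 + 31 + 30 + 31 + 30 + 31 + 31 + 30 + 31 + 30 + 31 + 31 + 28 + 31 + 30 + 31 + 30 + 31 + 31 + 30 + 31 + 30 + 31 + 31 + 29 + 31 + 30 + 31 + 30 + 31 + 31 + 30 + 31 + 30 + 31 + 12 = 1502.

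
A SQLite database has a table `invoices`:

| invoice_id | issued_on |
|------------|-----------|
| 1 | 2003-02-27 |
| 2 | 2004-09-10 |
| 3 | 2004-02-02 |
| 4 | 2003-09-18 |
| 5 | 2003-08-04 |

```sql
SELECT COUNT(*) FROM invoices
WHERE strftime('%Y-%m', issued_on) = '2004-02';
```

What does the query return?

Rows with year-month 2004-02: 2004-02-02 → 1.

1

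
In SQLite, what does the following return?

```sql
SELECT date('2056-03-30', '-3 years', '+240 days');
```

Adding -3 years to 2056-03-30 gives 2053-03-30.
Applying '+240 days' to 2053-03-30: counting 240 days forward gives 2053-11-25.

2053-11-25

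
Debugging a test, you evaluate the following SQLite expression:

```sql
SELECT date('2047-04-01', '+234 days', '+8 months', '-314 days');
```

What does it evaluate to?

2047-09-11

Applying '+234 days' to 2047-04-01: counting 234 days forward gives 2047-11-21.
Adding +8 months to 2047-11-21 gives 2048-07-21.
Applying '-314 days' to 2048-07-21: counting 314 days back gives 2047-09-11.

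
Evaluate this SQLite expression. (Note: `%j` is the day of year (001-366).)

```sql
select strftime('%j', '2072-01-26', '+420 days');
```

080

First apply '+420 days': 2072-01-26 → 2073-03-21.
Day-of-year for 2073-03-21: days since 2073-01-01 inclusive = 80, zero-padded to 080.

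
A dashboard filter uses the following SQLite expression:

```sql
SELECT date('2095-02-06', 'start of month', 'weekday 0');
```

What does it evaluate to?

2095-02-06

`start of month` rewinds 2095-02-06 to 2095-02-01.
`weekday 0` advances to the next Sunday; 2095-02-01 is a Tuesday, so it moves forward to 2095-02-06.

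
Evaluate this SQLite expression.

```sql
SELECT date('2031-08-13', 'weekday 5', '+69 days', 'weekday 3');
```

`weekday 5` advances to the next Friday; 2031-08-13 is a Wednesday, so it moves forward to 2031-08-15.
Applying '+69 days' to 2031-08-15: counting 69 days forward gives 2031-10-23.
`weekday 3` advances to the next Wednesday; 2031-10-23 is a Thursday, so it moves forward to 2031-10-29.

2031-10-29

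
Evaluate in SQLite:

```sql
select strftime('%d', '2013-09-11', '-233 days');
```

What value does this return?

21

First apply '-233 days': 2013-09-11 → 2013-01-21.
`%d` extracts the 2-digit day of month: 21.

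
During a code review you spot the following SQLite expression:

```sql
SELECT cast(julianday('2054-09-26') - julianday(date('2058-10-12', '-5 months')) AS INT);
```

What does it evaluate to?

Adding -5 months to 2058-10-12 gives 2058-05-12.
4 days remain in September 2054 after the 26th (30 − 26).
Full months from October 2054 through April 2058 contribute their day counts.
Then 12 days into May 2058.
Total: 4 + 31 + 30 + 31 + 31 + 28 + 31 + 30 + 31 + 30 + 31 + 31 + 30 + 31 + 30 + 31 + 31 + 29 + 31 + 30 + 31 + 30 + 31 + 31 + 30 + 31 + 30 + 31 + 31 + 28 + 31 + 30 + 31 + 30 + 31 + 31 + 30 + 31 + 30 + 31 + 31 + 28 + 31 + 30 + 12 = 1324.
The subtraction is earlier − later, so the result is −1324 → -1324.

-1324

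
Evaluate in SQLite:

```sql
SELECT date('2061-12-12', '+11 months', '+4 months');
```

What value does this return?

2063-03-12

Adding +11 months to 2061-12-12 gives 2062-11-12.
Adding +4 months to 2062-11-12 gives 2063-03-12.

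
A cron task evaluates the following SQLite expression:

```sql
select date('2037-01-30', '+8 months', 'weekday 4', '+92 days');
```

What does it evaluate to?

Adding +8 months to 2037-01-30 gives 2037-09-30.
`weekday 4` advances to the next Thursday; 2037-09-30 is a Wednesday, so it moves forward to 2037-10-01.
Applying '+92 days' to 2037-10-01: counting 92 days forward gives 2038-01-01.

2038-01-01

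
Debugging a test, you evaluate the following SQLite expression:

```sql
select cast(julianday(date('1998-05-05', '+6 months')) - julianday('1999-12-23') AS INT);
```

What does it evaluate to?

Adding +6 months to 1998-05-05 gives 1998-11-05.
25 days remain in November 1998 after the 5th (30 − 5).
Full months from December 1998 through November 1999 contribute their day counts.
Then 23 days into December 1999.
Total: 25 + 31 + 31 + 28 + 31 + 30 + 31 + 30 + 31 + 31 + 30 + 31 + 30 + 23 = 413.
The subtraction is earlier − later, so the result is −413 → -413.

-413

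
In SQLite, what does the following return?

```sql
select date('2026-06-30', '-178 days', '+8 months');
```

Applying '-178 days' to 2026-06-30: counting 178 days back gives 2026-01-03.
Adding +8 months to 2026-01-03 gives 2026-09-03.

2026-09-03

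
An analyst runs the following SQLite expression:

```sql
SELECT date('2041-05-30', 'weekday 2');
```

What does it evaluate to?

2041-06-04

`weekday 2` advances to the next Tuesday; 2041-05-30 is a Thursday, so it moves forward to 2041-06-04.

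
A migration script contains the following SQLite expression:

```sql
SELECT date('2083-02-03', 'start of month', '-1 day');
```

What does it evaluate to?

`start of month` rewinds 2083-02-03 to 2083-02-01.
Going back 1 day from 2083-02-01 reaches 2083-01-31 (last day of January, 31 days).

2083-01-31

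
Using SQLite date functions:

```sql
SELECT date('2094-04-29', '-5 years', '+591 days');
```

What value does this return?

Adding -5 years to 2094-04-29 gives 2089-04-29.
Applying '+591 days' to 2089-04-29: counting 591 days forward gives 2090-12-11.

2090-12-11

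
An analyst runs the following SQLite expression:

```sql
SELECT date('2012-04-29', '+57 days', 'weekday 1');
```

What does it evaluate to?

2012-06-25

Applying '+57 days' to 2012-04-29: counting 57 days forward gives 2012-06-25.
`weekday 1` advances to the next Monday; 2012-06-25 is already a Monday, so it stays at 2012-06-25.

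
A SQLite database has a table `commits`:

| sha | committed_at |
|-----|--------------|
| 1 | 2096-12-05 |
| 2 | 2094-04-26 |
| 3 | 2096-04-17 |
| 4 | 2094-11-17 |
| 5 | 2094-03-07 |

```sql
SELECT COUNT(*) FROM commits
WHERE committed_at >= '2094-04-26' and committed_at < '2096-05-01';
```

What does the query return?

3

Rows in [2094-04-26, 2096-05-01): 2094-04-26, 2096-04-17, 2094-11-17 → 3 rows.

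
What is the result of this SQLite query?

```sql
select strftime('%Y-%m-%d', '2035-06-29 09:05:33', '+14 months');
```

2036-08-29

First apply '+14 months': 2035-06-29 09:05:33 → 2036-08-29 09:05:33.
`%Y-%m-%d` extracts the ISO date: 2036-08-29.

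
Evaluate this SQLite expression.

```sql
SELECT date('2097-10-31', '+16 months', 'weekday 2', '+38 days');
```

2099-04-10

Adding +16 months to 2097-10-31 targets 2099-02-31. February 2099 has only 28 days, so SQLite normalizes the 3-day overflow forward to 2099-03-03.
`weekday 2` advances to the next Tuesday; 2099-03-03 is already a Tuesday, so it stays at 2099-03-03.
March 2099 has 31 days; 28 remain after the 3rd, so 29 days reach 2099-04-01.
Advancing 9 more days within April lands on 2099-04-10.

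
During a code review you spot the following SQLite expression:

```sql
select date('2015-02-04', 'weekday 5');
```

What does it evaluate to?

2015-02-06

`weekday 5` advances to the next Friday; 2015-02-04 is a Wednesday, so it moves forward to 2015-02-06.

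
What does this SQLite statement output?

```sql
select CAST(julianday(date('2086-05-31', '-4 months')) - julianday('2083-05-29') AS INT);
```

Adding -4 months to 2086-05-31 gives 2086-01-31.
2 days remain in May 2083 after the 29th (31 − 29).
Full months from June 2083 through December 2085 contribute their day counts.
Then 31 days into January 2086.
Total: 2 + 30 + 31 + 31 + 30 + 31 + 30 + 31 + 31 + 29 + 31 + 30 + 31 + 30 + 31 + 31 + 30 + 31 + 30 + 31 + 31 + 28 + 31 + 30 + 31 + 30 + 31 + 31 + 30 + 31 + 30 + 31 + 31 = 978.

978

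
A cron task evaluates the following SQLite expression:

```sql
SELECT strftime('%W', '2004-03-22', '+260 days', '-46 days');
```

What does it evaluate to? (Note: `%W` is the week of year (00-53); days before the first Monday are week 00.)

First apply '+260 days', '-46 days': 2004-03-22 → 2004-10-22.
2004-10-22 is a Friday. SQLite's %W counts Mondays since the year started; the result is 42.

42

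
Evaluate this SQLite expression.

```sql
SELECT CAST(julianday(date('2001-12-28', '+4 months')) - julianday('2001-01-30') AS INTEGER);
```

453

Adding +4 months to 2001-12-28 gives 2002-04-28.
1 day remains in January 2001 after the 30th (31 − 30).
Full months from February 2001 through March 2002 contribute their day counts.
Then 28 days into April 2002.
Total: 1 + 28 + 31 + 30 + 31 + 30 + 31 + 31 + 30 + 31 + 30 + 31 + 31 + 28 + 31 + 28 = 453.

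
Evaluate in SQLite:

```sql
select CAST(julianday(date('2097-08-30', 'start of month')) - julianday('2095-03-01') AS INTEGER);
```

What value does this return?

884

`start of month` rewinds 2097-08-30 to 2097-08-01.
30 days remain in March 2095 after the 1st (31 − 1).
Full months from April 2095 through July 2097 contribute their day counts.
Then 1 day into August 2097.
Total: 30 + 30 + 31 + 30 + 31 + 31 + 30 + 31 + 30 + 31 + 31 + 29 + 31 + 30 + 31 + 30 + 31 + 31 + 30 + 31 + 30 + 31 + 31 + 28 + 31 + 30 + 31 + 30 + 31 + 1 = 884.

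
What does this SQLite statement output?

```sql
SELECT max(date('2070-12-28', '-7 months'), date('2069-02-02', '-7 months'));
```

date('2070-12-28', '-7 months') → 2070-05-28.
date('2069-02-02', '-7 months') → 2068-07-02.
Later of the two is 2070-05-28.

2070-05-28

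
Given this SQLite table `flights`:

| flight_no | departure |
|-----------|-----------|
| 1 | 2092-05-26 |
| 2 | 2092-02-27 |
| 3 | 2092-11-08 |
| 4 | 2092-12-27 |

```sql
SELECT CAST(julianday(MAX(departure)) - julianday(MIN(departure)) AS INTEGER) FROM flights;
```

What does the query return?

304

MIN = 2092-02-27, MAX = 2092-12-27.
2 days remain in February 2092 after the 27th (29 − 27).
Full months from March 2092 through November 2092 contribute their day counts.
Then 27 days into December 2092.
Total: 2 + 31 + 30 + 31 + 30 + 31 + 31 + 30 + 31 + 30 + 27 = 304.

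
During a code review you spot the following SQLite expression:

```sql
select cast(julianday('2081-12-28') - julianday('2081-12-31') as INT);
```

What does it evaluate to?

-3

Both dates are in December 2081: 31 − 28 = 3.
The subtraction is earlier − later, so the result is −3 → -3.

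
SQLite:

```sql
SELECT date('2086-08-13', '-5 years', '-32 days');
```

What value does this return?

Adding -5 years to 2086-08-13 gives 2081-08-13.
Going back 13 days from 2081-08-13 reaches 2081-07-31 (last day of July, 31 days).
Going back 19 days within July lands on 2081-07-12.

2081-07-12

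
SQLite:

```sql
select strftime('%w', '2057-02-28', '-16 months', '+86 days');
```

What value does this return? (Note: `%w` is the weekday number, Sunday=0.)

First apply '-16 months', '+86 days': 2057-02-28 → 2056-01-22.
2056-01-22 is a Saturday; with Sunday=0 that is 6.

6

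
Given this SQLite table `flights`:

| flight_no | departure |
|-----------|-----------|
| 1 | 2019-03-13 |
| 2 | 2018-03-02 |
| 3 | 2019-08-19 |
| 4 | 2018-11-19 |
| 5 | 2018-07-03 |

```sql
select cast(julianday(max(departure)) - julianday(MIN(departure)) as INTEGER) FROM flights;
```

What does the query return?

MIN = 2018-03-02, MAX = 2019-08-19.
29 days remain in March 2018 after the 2nd (31 − 2).
Full months from April 2018 through July 2019 contribute their day counts.
Then 19 days into August 2019.
Total: 29 + 30 + 31 + 30 + 31 + 31 + 30 + 31 + 30 + 31 + 31 + 28 + 31 + 30 + 31 + 30 + 31 + 19 = 535.

535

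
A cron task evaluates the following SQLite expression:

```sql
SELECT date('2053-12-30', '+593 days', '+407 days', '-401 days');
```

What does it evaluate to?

2055-08-21

Applying '+593 days' to 2053-12-30: counting 593 days forward gives 2055-08-15.
Applying '+407 days' to 2055-08-15: counting 407 days forward gives 2056-09-25.
Applying '-401 days' to 2056-09-25: counting 401 days back gives 2055-08-21.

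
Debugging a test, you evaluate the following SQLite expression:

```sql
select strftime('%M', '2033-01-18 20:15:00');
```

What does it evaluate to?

`%M` extracts the 2-digit minute: 15.

15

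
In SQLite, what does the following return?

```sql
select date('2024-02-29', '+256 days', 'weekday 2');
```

Applying '+256 days' to 2024-02-29: counting 256 days forward gives 2024-11-11.
`weekday 2` advances to the next Tuesday; 2024-11-11 is a Monday, so it moves forward to 2024-11-12.

2024-11-12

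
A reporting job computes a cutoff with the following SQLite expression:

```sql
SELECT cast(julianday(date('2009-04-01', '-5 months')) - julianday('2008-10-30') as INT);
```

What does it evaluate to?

2

Adding -5 months to 2009-04-01 gives 2008-11-01.
1 day remains in October 2008 after the 30th (31 − 30).
Then 1 day into November 2008.
Total: 1 + 1 = 2.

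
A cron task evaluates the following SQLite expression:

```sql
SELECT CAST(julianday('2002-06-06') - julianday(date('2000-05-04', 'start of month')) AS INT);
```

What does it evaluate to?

`start of month` rewinds 2000-05-04 to 2000-05-01.
30 days remain in May 2000 after the 1st (31 − 1).
Full months from June 2000 through May 2002 contribute their day counts.
Then 6 days into June 2002.
Total: 30 + 30 + 31 + 31 + 30 + 31 + 30 + 31 + 31 + 28 + 31 + 30 + 31 + 30 + 31 + 31 + 30 + 31 + 30 + 31 + 31 + 28 + 31 + 30 + 31 + 6 = 766.

766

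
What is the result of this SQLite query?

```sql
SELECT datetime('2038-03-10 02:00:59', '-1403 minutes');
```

1403 minutes = 23h 23m; -1403 minutes from 2038-03-10 02:00:59 is 2038-03-09 02:37:59 (crosses midnight).

2038-03-09 02:37:59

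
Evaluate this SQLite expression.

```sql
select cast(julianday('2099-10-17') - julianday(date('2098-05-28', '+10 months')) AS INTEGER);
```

203

Adding +10 months to 2098-05-28 gives 2099-03-28.
3 days remain in March 2099 after the 28th (31 − 28).
Full months from April 2099 through September 2099 contribute their day counts.
Then 17 days into October 2099.
Total: 3 + 30 + 31 + 30 + 31 + 31 + 30 + 17 = 203.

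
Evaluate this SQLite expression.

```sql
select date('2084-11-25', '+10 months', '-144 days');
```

Adding +10 months to 2084-11-25 gives 2085-09-25.
Applying '-144 days' to 2085-09-25: counting 144 days back gives 2085-05-04.

2085-05-04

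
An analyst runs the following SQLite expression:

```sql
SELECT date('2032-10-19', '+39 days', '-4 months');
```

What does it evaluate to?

2032-07-27

October 2032 has 31 days; 12 remain after the 19th, so 13 days reach 2032-11-01.
Advancing 26 more days within November lands on 2032-11-27.
Adding -4 months to 2032-11-27 gives 2032-07-27.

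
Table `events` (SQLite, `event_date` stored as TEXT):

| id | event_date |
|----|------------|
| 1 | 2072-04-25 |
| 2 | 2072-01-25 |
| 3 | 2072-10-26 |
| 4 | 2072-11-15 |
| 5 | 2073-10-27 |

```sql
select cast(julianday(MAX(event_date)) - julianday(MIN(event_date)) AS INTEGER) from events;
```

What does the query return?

MIN = 2072-01-25, MAX = 2073-10-27.
6 days remain in January 2072 after the 25th (31 − 25).
Full months from February 2072 through September 2073 contribute their day counts.
Then 27 days into October 2073.
Total: 6 + 29 + 31 + 30 + 31 + 30 + 31 + 31 + 30 + 31 + 30 + 31 + 31 + 28 + 31 + 30 + 31 + 30 + 31 + 31 + 30 + 27 = 641.

641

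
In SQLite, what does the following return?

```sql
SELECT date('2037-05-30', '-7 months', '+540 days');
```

Adding -7 months to 2037-05-30 gives 2036-10-30.
Applying '+540 days' to 2036-10-30: counting 540 days forward gives 2038-04-23.

2038-04-23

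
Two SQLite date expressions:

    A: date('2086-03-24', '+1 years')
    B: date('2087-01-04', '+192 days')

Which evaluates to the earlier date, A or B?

A = 2087-03-24.
B = 2087-07-15.
A is earlier.

A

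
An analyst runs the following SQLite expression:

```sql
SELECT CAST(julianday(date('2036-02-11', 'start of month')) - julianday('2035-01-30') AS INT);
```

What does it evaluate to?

367

`start of month` rewinds 2036-02-11 to 2036-02-01.
1 day remains in January 2035 after the 30th (31 − 30).
Full months from February 2035 through January 2036 contribute their day counts.
Then 1 day into February 2036.
Total: 1 + 28 + 31 + 30 + 31 + 30 + 31 + 31 + 30 + 31 + 30 + 31 + 31 + 1 = 367.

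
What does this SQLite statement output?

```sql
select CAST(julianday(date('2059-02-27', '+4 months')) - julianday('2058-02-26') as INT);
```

486

Adding +4 months to 2059-02-27 gives 2059-06-27.
2 days remain in February 2058 after the 26th (28 − 26).
Full months from March 2058 through May 2059 contribute their day counts.
Then 27 days into June 2059.
Total: 2 + 31 + 30 + 31 + 30 + 31 + 31 + 30 + 31 + 30 + 31 + 31 + 28 + 31 + 30 + 31 + 27 = 486.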